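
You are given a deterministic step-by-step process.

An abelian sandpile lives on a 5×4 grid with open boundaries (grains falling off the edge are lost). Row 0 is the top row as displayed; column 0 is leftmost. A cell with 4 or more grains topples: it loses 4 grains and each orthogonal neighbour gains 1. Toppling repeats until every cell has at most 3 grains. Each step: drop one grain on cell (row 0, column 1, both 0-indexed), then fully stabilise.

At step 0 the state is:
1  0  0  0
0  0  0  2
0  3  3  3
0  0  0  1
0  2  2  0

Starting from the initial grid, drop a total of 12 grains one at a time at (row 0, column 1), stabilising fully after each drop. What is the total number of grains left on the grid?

24

step 0: 1  0  0  0
0  0  0  2
0  3  3  3
0  0  0  1
0  2  2  0
step 1: 1  1  0  0
0  0  0  2
0  3  3  3
0  0  0  1
0  2  2  0
step 2: 1  2  0  0
0  0  0  2
0  3  3  3
0  0  0  1
0  2  2  0
step 3: 1  3  0  0
0  0  0  2
0  3  3  3
0  0  0  1
0  2  2  0
step 4: 2  0  1  0
0  1  0  2
0  3  3  3
0  0  0  1
0  2  2  0
step 5: 2  1  1  0
0  1  0  2
0  3  3  3
0  0  0  1
0  2  2  0
step 6: 2  2  1  0
0  1  0  2
0  3  3  3
0  0  0  1
0  2  2  0
step 7: 2  3  1  0
0  1  0  2
0  3  3  3
0  0  0  1
0  2  2  0
step 8: 3  0  2  0
0  2  0  2
0  3  3  3
0  0  0  1
0  2  2  0
step 9: 3  1  2  0
0  2  0  2
0  3  3  3
0  0  0  1
0  2  2  0
step 10: 3  2  2  0
0  2  0  2
0  3  3  3
0  0  0  1
0  2  2  0
step 11: 3  3  2  0
0  2  0  2
0  3  3  3
0  0  0  1
0  2  2  0
step 12: 0  1  3  0
1  3  0  2
0  3  3  3
0  0  0  1
0  2  2  0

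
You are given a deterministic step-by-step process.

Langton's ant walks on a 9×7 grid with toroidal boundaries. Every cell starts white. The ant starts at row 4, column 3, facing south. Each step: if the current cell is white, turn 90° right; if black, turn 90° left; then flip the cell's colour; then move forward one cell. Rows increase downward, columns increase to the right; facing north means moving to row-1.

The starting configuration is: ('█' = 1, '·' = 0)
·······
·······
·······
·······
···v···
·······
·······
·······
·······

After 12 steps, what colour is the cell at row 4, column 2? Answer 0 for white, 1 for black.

1

gen 0: ·······
·······
·······
·······
···v···
·······
·······
·······
·······
gen 1: ·······
·······
·······
·······
··<█···
·······
·······
·······
·······
gen 2: ·······
·······
·······
··^····
··██···
·······
·······
·······
·······
gen 3: ·······
·······
·······
··█>···
··██···
·······
·······
·······
·······
gen 4: ·······
·······
·······
··██···
··█v···
·······
·······
·······
·······
gen 5: ·······
·······
·······
··██···
··█·>··
·······
·······
·······
·······
gen 6: ·······
·······
·······
··██···
··█·█··
····v··
·······
·······
·······
gen 7: ·······
·······
·······
··██···
··█·█··
···<█··
·······
·······
·······
gen 8: ·······
·······
·······
··██···
··█^█··
···██··
·······
·······
·······
gen 9: ·······
·······
·······
··██···
··██>··
···██··
·······
·······
·······
gen 10: ·······
·······
·······
··██^··
··██···
···██··
·······
·······
·······
gen 11: ·······
·······
·······
··███>·
··██···
···██··
·······
·······
·······
gen 12: ·······
·······
·······
··████·
··██·v·
···██··
·······
·······
·······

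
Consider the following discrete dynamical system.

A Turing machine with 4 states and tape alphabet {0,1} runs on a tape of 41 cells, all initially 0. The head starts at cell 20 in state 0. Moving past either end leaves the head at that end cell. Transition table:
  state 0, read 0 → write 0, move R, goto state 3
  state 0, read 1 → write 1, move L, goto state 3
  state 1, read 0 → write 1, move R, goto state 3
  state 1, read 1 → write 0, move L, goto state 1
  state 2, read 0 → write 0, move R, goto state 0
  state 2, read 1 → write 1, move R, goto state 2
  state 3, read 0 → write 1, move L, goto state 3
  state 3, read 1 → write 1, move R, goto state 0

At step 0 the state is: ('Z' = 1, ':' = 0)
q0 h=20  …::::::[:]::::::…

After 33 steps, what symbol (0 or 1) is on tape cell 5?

1

gen 0: q0 h=20  …::::::[:]::::::…
gen 1: q3 h=21  …::::::[:]::::::…
gen 2: q3 h=20  …::::::[:]Z:::::…
gen 3: q3 h=19  …::::::[:]ZZ::::…
gen 4: q3 h=18  …::::::[:]ZZZ:::…
gen 5: q3 h=17  …::::::[:]ZZZZ::…
gen 6: q3 h=16  …::::::[:]ZZZZZ:…
gen 7: q3 h=15  …::::::[:]ZZZZZZ…
gen 8: q3 h=14  …::::::[:]ZZZZZZ…
gen 9: q3 h=13  …::::::[:]ZZZZZZ…
gen 10: q3 h=12  …::::::[:]ZZZZZZ…
gen 11: q3 h=11  …::::::[:]ZZZZZZ…
gen 12: q3 h=10  …::::::[:]ZZZZZZ…
gen 13: q3 h= 9  …::::::[:]ZZZZZZ…
gen 14: q3 h= 8  …::::::[:]ZZZZZZ…
gen 15: q3 h= 7  …::::::[:]ZZZZZZ…
gen 16: q3 h= 6  |::::::[:]ZZZZZZ…
gen 17: q3 h= 5  |:::::[:]ZZZZZZ…
gen 18: q3 h= 4  |::::[:]ZZZZZZ…
gen 19: q3 h= 3  |:::[:]ZZZZZZ…
gen 20: q3 h= 2  |::[:]ZZZZZZ…
gen 21: q3 h= 1  |:[:]ZZZZZZ…
gen 22: q3 h= 0  |[:]ZZZZZZ…
gen 23: q3 h= 0  |[Z]ZZZZZZ…
gen 24: q0 h= 1  |Z[Z]ZZZZZZ…
gen 25: q3 h= 0  |[Z]ZZZZZZ…
gen 26: q0 h= 1  |Z[Z]ZZZZZZ…
gen 27: q3 h= 0  |[Z]ZZZZZZ…
gen 28: q0 h= 1  |Z[Z]ZZZZZZ…
gen 29: q3 h= 0  |[Z]ZZZZZZ…
gen 30: q0 h= 1  |Z[Z]ZZZZZZ…
gen 31: q3 h= 0  |[Z]ZZZZZZ…
gen 32: q0 h= 1  |Z[Z]ZZZZZZ…
gen 33: q3 h= 0  |[Z]ZZZZZZ…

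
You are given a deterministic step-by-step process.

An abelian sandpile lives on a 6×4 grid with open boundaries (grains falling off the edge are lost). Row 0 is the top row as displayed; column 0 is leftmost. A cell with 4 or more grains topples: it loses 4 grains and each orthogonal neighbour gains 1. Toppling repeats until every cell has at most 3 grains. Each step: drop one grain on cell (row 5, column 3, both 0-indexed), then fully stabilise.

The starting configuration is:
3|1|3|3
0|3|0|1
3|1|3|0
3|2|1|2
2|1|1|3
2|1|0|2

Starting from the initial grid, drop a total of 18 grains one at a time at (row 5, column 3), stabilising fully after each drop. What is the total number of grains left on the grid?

45

gen 0: 3|1|3|3
0|3|0|1
3|1|3|0
3|2|1|2
2|1|1|3
2|1|0|2
gen 1: 3|1|3|3
0|3|0|1
3|1|3|0
3|2|1|2
2|1|1|3
2|1|0|3
gen 2: 3|1|3|3
0|3|0|1
3|1|3|0
3|2|1|3
2|1|2|0
2|1|1|1
gen 3: 3|1|3|3
0|3|0|1
3|1|3|0
3|2|1|3
2|1|2|0
2|1|1|2
gen 4: 3|1|3|3
0|3|0|1
3|1|3|0
3|2|1|3
2|1|2|0
2|1|1|3
gen 5: 3|1|3|3
0|3|0|1
3|1|3|0
3|2|1|3
2|1|2|1
2|1|2|0
gen 6: 3|1|3|3
0|3|0|1
3|1|3|0
3|2|1|3
2|1|2|1
2|1|2|1
gen 7: 3|1|3|3
0|3|0|1
3|1|3|0
3|2|1|3
2|1|2|1
2|1|2|2
gen 8: 3|1|3|3
0|3|0|1
3|1|3|0
3|2|1|3
2|1|2|1
2|1|2|3
gen 9: 3|1|3|3
0|3|0|1
3|1|3|0
3|2|1|3
2|1|2|2
2|1|3|0
gen 10: 3|1|3|3
0|3|0|1
3|1|3|0
3|2|1|3
2|1|2|2
2|1|3|1
gen 11: 3|1|3|3
0|3|0|1
3|1|3|0
3|2|1|3
2|1|2|2
2|1|3|2
gen 12: 3|1|3|3
0|3|0|1
3|1|3|0
3|2|1|3
2|1|2|2
2|1|3|3
gen 13: 3|1|3|3
0|3|0|1
3|1|3|0
3|2|1|3
2|1|3|3
2|2|0|1
gen 14: 3|1|3|3
0|3|0|1
3|1|3|0
3|2|1|3
2|1|3|3
2|2|0|2
gen 15: 3|1|3|3
0|3|0|1
3|1|3|0
3|2|1|3
2|1|3|3
2|2|0|3
gen 16: 3|1|3|3
0|3|0|1
3|1|3|1
3|2|3|0
2|2|0|2
2|2|2|1
gen 17: 3|1|3|3
0|3|0|1
3|1|3|1
3|2|3|0
2|2|0|2
2|2|2|2
gen 18: 3|1|3|3
0|3|0|1
3|1|3|1
3|2|3|0
2|2|0|2
2|2|2|3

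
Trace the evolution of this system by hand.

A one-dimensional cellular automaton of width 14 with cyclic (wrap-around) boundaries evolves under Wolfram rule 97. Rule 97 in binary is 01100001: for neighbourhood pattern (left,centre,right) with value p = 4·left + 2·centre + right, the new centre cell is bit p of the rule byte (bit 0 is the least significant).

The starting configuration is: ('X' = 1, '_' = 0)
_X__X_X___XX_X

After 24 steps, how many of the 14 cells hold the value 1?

t=0: _X__X_X___XX_X
t=1: X____X__X__XX_
t=2: __XX________XX
t=3: ___X_XXXXXX__X
t=4: _X__X_____X___
t=5: ______XXX___XX
t=6: _XXXX___X_X__X
t=7: X___X_X__X____
t=8: __X__X_____XX_
t=9: X______XXX__X_
t=10: __XXXX___X___X
t=11: _____X_X___X__
t=12: XXXX__X__X___X
t=13: ___X_______X__
t=14: XX___XXXXX___X
t=15: _X_X_____X_X__
t=16: __X__XXX__X__X
t=17: _______X______
t=18: XXXXXX___XXXXX
t=19: _____X_X______
t=20: XXXX__X__XXXXX
t=21: ___X__________
t=22: XX___XXXXXXXXX
t=23: _X_X__________
t=24: __X__XXXXXXXXX

10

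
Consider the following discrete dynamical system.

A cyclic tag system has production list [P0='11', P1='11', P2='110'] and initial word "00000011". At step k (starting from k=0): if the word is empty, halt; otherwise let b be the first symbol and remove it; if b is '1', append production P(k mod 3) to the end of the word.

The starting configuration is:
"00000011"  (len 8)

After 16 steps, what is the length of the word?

12

0) "00000011"  (len 8)
1) "0000011"  (len 7)
2) "000011"  (len 6)
3) "00011"  (len 5)
4) "0011"  (len 4)
5) "011"  (len 3)
6) "11"  (len 2)
7) "111"  (len 3)
8) "1111"  (len 4)
9) "111110"  (len 6)
10) "1111011"  (len 7)
11) "11101111"  (len 8)
12) "1101111110"  (len 10)
13) "10111111011"  (len 11)
14) "011111101111"  (len 12)
15) "11111101111"  (len 11)
16) "111110111111"  (len 12)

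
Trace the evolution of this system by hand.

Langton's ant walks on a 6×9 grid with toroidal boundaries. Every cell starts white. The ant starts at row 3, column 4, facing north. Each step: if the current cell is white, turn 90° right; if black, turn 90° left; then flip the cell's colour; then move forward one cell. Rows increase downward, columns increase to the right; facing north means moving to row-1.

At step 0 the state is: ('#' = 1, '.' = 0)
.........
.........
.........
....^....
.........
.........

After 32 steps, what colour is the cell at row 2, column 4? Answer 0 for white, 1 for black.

1

t=0: .........
.........
.........
....^....
.........
.........
t=1: .........
.........
.........
....#>...
.........
.........
t=2: .........
.........
.........
....##...
.....v...
.........
t=3: .........
.........
.........
....##...
....<#...
.........
t=4: .........
.........
.........
....^#...
....##...
.........
t=5: .........
.........
.........
...<.#...
....##...
.........
t=6: .........
.........
...^.....
...#.#...
....##...
.........
t=7: .........
.........
...#>....
...#.#...
....##...
.........
t=8: .........
.........
...##....
...#v#...
....##...
.........
t=9: .........
.........
...##....
...<##...
....##...
.........
t=10: .........
.........
...##....
....##...
...v##...
.........
t=11: .........
.........
...##....
....##...
..<###...
.........
t=12: .........
.........
...##....
..^.##...
..####...
.........
t=13: .........
.........
...##....
..#>##...
..####...
.........
t=14: .........
.........
...##....
..####...
..#v##...
.........
t=15: .........
.........
...##....
..####...
..#.>#...
.........
t=16: .........
.........
...##....
..##^#...
..#..#...
.........
t=17: .........
.........
...##....
..#<.#...
..#..#...
.........
t=18: .........
.........
...##....
..#..#...
..#v.#...
.........
t=19: .........
.........
...##....
..#..#...
..<#.#...
.........
t=20: .........
.........
...##....
..#..#...
...#.#...
..v......
t=21: .........
.........
...##....
..#..#...
...#.#...
.<#......
t=22: .........
.........
...##....
..#..#...
.^.#.#...
.##......
t=23: .........
.........
...##....
..#..#...
.#>#.#...
.##......
t=24: .........
.........
...##....
..#..#...
.###.#...
.#v......
t=25: .........
.........
...##....
..#..#...
.###.#...
.#.>.....
t=26: ...v.....
.........
...##....
..#..#...
.###.#...
.#.#.....
t=27: ..<#.....
.........
...##....
..#..#...
.###.#...
.#.#.....
t=28: ..##.....
.........
...##....
..#..#...
.###.#...
.#^#.....
t=29: ..##.....
.........
...##....
..#..#...
.###.#...
.##>.....
t=30: ..##.....
.........
...##....
..#..#...
.##^.#...
.##......
t=31: ..##.....
.........
...##....
..#..#...
.#<..#...
.##......
t=32: ..##.....
.........
...##....
..#..#...
.#...#...
.#v......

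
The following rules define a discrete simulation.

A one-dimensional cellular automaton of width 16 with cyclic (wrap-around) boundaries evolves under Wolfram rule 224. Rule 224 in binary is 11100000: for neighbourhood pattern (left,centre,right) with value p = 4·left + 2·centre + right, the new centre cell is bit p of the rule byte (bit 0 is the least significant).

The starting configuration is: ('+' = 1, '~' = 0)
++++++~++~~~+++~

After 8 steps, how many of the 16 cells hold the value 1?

3

step 0: ++++++~++~~~+++~
step 1: ~++++++~+~~~~+++
step 2: +~++++++~~~~~~++
step 3: ++~+++++~~~~~~~+
step 4: +++~++++~~~~~~~~
step 5: ~+++~+++~~~~~~~~
step 6: ~~+++~++~~~~~~~~
step 7: ~~~+++~+~~~~~~~~
step 8: ~~~~+++~~~~~~~~~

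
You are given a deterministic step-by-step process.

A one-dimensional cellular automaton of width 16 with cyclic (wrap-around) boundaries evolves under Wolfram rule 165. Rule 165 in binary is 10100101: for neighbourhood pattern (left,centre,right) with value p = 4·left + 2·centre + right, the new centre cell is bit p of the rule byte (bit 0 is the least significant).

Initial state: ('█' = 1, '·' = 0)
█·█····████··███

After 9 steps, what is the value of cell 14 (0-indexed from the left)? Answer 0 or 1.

1

[0] █·█····████··███
[1] ·██·██··██····██
[2] █··█·······██···
[3] █··█·█████····█·
[4] █··██·███··██·██
[5] ·····█·█·····█·█
[6] ·███·███·███·███
[7] █·█·█·█·█·█·█·█·
[8] ████████████████
[9] ████████████████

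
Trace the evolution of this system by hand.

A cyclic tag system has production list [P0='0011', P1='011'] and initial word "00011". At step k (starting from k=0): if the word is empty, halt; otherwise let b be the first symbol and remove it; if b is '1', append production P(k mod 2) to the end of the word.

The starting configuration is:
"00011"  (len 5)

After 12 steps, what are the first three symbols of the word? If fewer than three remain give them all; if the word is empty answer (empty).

001

step 0: "00011"  (len 5)
step 1: "0011"  (len 4)
step 2: "011"  (len 3)
step 3: "11"  (len 2)
step 4: "1011"  (len 4)
step 5: "0110011"  (len 7)
step 6: "110011"  (len 6)
step 7: "100110011"  (len 9)
step 8: "00110011011"  (len 11)
step 9: "0110011011"  (len 10)
step 10: "110011011"  (len 9)
step 11: "100110110011"  (len 12)
step 12: "00110110011011"  (len 14)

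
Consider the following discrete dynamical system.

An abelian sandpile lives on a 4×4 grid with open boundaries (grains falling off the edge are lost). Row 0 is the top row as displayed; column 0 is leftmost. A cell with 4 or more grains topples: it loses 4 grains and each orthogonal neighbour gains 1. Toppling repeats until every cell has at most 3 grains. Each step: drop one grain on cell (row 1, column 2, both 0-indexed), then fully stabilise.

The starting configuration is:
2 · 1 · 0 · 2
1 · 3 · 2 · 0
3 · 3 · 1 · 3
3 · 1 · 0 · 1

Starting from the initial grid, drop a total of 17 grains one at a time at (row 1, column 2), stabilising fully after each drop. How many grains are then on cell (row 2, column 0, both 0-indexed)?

gen 0: 2 · 1 · 0 · 2
1 · 3 · 2 · 0
3 · 3 · 1 · 3
3 · 1 · 0 · 1
gen 1: 2 · 1 · 0 · 2
1 · 3 · 3 · 0
3 · 3 · 1 · 3
3 · 1 · 0 · 1
gen 2: 2 · 2 · 1 · 2
3 · 1 · 1 · 1
1 · 1 · 3 · 3
0 · 3 · 0 · 1
gen 3: 2 · 2 · 1 · 2
3 · 1 · 2 · 1
1 · 1 · 3 · 3
0 · 3 · 0 · 1
gen 4: 2 · 2 · 1 · 2
3 · 1 · 3 · 1
1 · 1 · 3 · 3
0 · 3 · 0 · 1
gen 5: 2 · 2 · 2 · 2
3 · 2 · 1 · 3
1 · 2 · 1 · 0
0 · 3 · 1 · 2
gen 6: 2 · 2 · 2 · 2
3 · 2 · 2 · 3
1 · 2 · 1 · 0
0 · 3 · 1 · 2
gen 7: 2 · 2 · 2 · 2
3 · 2 · 3 · 3
1 · 2 · 1 · 0
0 · 3 · 1 · 2
gen 8: 2 · 2 · 3 · 3
3 · 3 · 1 · 0
1 · 2 · 2 · 1
0 · 3 · 1 · 2
gen 9: 2 · 2 · 3 · 3
3 · 3 · 2 · 0
1 · 2 · 2 · 1
0 · 3 · 1 · 2
gen 10: 2 · 2 · 3 · 3
3 · 3 · 3 · 0
1 · 2 · 2 · 1
0 · 3 · 1 · 2
gen 11: 0 · 1 · 2 · 0
1 · 2 · 2 · 2
2 · 3 · 3 · 1
0 · 3 · 1 · 2
gen 12: 0 · 1 · 2 · 0
1 · 2 · 3 · 2
2 · 3 · 3 · 1
0 · 3 · 1 · 2
gen 13: 0 · 2 · 3 · 0
2 · 0 · 2 · 3
3 · 2 · 1 · 2
1 · 0 · 3 · 2
gen 14: 0 · 2 · 3 · 0
2 · 0 · 3 · 3
3 · 2 · 1 · 2
1 · 0 · 3 · 2
gen 15: 0 · 3 · 0 · 2
2 · 1 · 2 · 0
3 · 2 · 2 · 3
1 · 0 · 3 · 2
gen 16: 0 · 3 · 0 · 2
2 · 1 · 3 · 0
3 · 2 · 2 · 3
1 · 0 · 3 · 2
gen 17: 0 · 3 · 1 · 2
2 · 2 · 0 · 1
3 · 2 · 3 · 3
1 · 0 · 3 · 2

3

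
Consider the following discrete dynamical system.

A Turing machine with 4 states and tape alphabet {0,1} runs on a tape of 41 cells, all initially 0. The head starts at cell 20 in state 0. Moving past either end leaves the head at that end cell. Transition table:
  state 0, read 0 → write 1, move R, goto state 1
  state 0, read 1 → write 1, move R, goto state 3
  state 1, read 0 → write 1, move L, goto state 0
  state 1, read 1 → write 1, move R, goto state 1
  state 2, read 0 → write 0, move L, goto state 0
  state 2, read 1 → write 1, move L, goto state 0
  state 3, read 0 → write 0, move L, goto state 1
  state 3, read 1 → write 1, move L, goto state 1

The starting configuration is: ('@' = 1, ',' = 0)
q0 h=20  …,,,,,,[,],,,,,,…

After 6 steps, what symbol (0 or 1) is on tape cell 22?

0) q0 h=20  …,,,,,,[,],,,,,,…
1) q1 h=21  …,,,,,@[,],,,,,,…
2) q0 h=20  …,,,,,,[@]@,,,,,…
3) q3 h=21  …,,,,,@[@],,,,,,…
4) q1 h=20  …,,,,,,[@]@,,,,,…
5) q1 h=21  …,,,,,@[@],,,,,,…
6) q1 h=22  …,,,,@@[,],,,,,,…

0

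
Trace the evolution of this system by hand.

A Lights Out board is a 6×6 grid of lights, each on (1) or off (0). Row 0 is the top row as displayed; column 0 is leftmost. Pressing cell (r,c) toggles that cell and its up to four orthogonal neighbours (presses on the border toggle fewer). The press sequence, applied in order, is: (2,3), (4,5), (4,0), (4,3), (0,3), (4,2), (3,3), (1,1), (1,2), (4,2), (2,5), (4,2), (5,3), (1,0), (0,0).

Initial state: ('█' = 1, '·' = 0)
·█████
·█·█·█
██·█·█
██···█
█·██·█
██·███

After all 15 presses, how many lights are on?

13

gen 0: ·█████
·█·█·█
██·█·█
██···█
█·██·█
██·███
gen 1: ·█████
·█···█
███·██
██·█·█
█·██·█
██·███
gen 2: ·█████
·█···█
███·██
██·█··
█·███·
██·██·
gen 3: ·█████
·█···█
███·██
·█·█··
·████·
·█·██·
gen 4: ·█████
·█···█
███·██
·█····
·█····
·█··█·
gen 5: ·█···█
·█·█·█
███·██
·█····
·█····
·█··█·
gen 6: ·█···█
·█·█·█
███·██
·██···
··██··
·██·█·
gen 7: ·█···█
·█·█·█
██████
·█·██·
··█···
·██·█·
gen 8: ·····█
█·██·█
█·████
·█·██·
··█···
·██·█·
gen 9: ··█··█
██···█
█··███
·█·██·
··█···
·██·█·
gen 10: ··█··█
██···█
█··███
·████·
·█·█··
·█··█·
gen 11: ··█··█
██····
█··█··
·█████
·█·█··
·█··█·
gen 12: ··█··█
██····
█··█··
·█·███
··█···
·██·█·
gen 13: ··█··█
██····
█··█··
·█·███
··██··
·█·█··
gen 14: █·█··█
······
···█··
·█·███
··██··
·█·█··
gen 15: ·██··█
█·····
···█··
·█·███
··██··
·█·█··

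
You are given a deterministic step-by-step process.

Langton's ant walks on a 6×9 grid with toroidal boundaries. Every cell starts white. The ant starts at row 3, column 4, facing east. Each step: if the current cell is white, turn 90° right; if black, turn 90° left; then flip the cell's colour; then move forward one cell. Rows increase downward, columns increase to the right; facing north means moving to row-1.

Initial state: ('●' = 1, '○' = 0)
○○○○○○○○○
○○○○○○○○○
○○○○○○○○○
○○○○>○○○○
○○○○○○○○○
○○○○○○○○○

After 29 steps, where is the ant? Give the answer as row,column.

2,2

k=0  ○○○○○○○○○
○○○○○○○○○
○○○○○○○○○
○○○○>○○○○
○○○○○○○○○
○○○○○○○○○
k=1  ○○○○○○○○○
○○○○○○○○○
○○○○○○○○○
○○○○●○○○○
○○○○v○○○○
○○○○○○○○○
k=2  ○○○○○○○○○
○○○○○○○○○
○○○○○○○○○
○○○○●○○○○
○○○<●○○○○
○○○○○○○○○
k=3  ○○○○○○○○○
○○○○○○○○○
○○○○○○○○○
○○○^●○○○○
○○○●●○○○○
○○○○○○○○○
k=4  ○○○○○○○○○
○○○○○○○○○
○○○○○○○○○
○○○●>○○○○
○○○●●○○○○
○○○○○○○○○
k=5  ○○○○○○○○○
○○○○○○○○○
○○○○^○○○○
○○○●○○○○○
○○○●●○○○○
○○○○○○○○○
k=6  ○○○○○○○○○
○○○○○○○○○
○○○○●>○○○
○○○●○○○○○
○○○●●○○○○
○○○○○○○○○
k=7  ○○○○○○○○○
○○○○○○○○○
○○○○●●○○○
○○○●○v○○○
○○○●●○○○○
○○○○○○○○○
k=8  ○○○○○○○○○
○○○○○○○○○
○○○○●●○○○
○○○●<●○○○
○○○●●○○○○
○○○○○○○○○
k=9  ○○○○○○○○○
○○○○○○○○○
○○○○^●○○○
○○○●●●○○○
○○○●●○○○○
○○○○○○○○○
k=10  ○○○○○○○○○
○○○○○○○○○
○○○<○●○○○
○○○●●●○○○
○○○●●○○○○
○○○○○○○○○
k=11  ○○○○○○○○○
○○○^○○○○○
○○○●○●○○○
○○○●●●○○○
○○○●●○○○○
○○○○○○○○○
k=12  ○○○○○○○○○
○○○●>○○○○
○○○●○●○○○
○○○●●●○○○
○○○●●○○○○
○○○○○○○○○
k=13  ○○○○○○○○○
○○○●●○○○○
○○○●v●○○○
○○○●●●○○○
○○○●●○○○○
○○○○○○○○○
k=14  ○○○○○○○○○
○○○●●○○○○
○○○<●●○○○
○○○●●●○○○
○○○●●○○○○
○○○○○○○○○
k=15  ○○○○○○○○○
○○○●●○○○○
○○○○●●○○○
○○○v●●○○○
○○○●●○○○○
○○○○○○○○○
k=16  ○○○○○○○○○
○○○●●○○○○
○○○○●●○○○
○○○○>●○○○
○○○●●○○○○
○○○○○○○○○
k=17  ○○○○○○○○○
○○○●●○○○○
○○○○^●○○○
○○○○○●○○○
○○○●●○○○○
○○○○○○○○○
k=18  ○○○○○○○○○
○○○●●○○○○
○○○<○●○○○
○○○○○●○○○
○○○●●○○○○
○○○○○○○○○
k=19  ○○○○○○○○○
○○○^●○○○○
○○○●○●○○○
○○○○○●○○○
○○○●●○○○○
○○○○○○○○○
k=20  ○○○○○○○○○
○○<○●○○○○
○○○●○●○○○
○○○○○●○○○
○○○●●○○○○
○○○○○○○○○
k=21  ○○^○○○○○○
○○●○●○○○○
○○○●○●○○○
○○○○○●○○○
○○○●●○○○○
○○○○○○○○○
k=22  ○○●>○○○○○
○○●○●○○○○
○○○●○●○○○
○○○○○●○○○
○○○●●○○○○
○○○○○○○○○
k=23  ○○●●○○○○○
○○●v●○○○○
○○○●○●○○○
○○○○○●○○○
○○○●●○○○○
○○○○○○○○○
k=24  ○○●●○○○○○
○○<●●○○○○
○○○●○●○○○
○○○○○●○○○
○○○●●○○○○
○○○○○○○○○
k=25  ○○●●○○○○○
○○○●●○○○○
○○v●○●○○○
○○○○○●○○○
○○○●●○○○○
○○○○○○○○○
k=26  ○○●●○○○○○
○○○●●○○○○
○<●●○●○○○
○○○○○●○○○
○○○●●○○○○
○○○○○○○○○
k=27  ○○●●○○○○○
○^○●●○○○○
○●●●○●○○○
○○○○○●○○○
○○○●●○○○○
○○○○○○○○○
k=28  ○○●●○○○○○
○●>●●○○○○
○●●●○●○○○
○○○○○●○○○
○○○●●○○○○
○○○○○○○○○
k=29  ○○●●○○○○○
○●●●●○○○○
○●v●○●○○○
○○○○○●○○○
○○○●●○○○○
○○○○○○○○○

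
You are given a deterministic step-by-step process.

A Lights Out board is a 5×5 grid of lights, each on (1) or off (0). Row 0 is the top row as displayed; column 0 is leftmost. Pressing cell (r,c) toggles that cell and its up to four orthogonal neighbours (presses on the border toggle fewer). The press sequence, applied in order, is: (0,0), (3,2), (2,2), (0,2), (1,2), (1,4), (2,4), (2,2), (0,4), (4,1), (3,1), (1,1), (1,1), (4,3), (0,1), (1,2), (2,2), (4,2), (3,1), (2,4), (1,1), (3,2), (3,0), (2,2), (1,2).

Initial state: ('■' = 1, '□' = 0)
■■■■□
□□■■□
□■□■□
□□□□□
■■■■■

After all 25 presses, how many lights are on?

gen 0: ■■■■□
□□■■□
□■□■□
□□□□□
■■■■■
gen 1: □□■■□
■□■■□
□■□■□
□□□□□
■■■■■
gen 2: □□■■□
■□■■□
□■■■□
□■■■□
■■□■■
gen 3: □□■■□
■□□■□
□□□□□
□■□■□
■■□■■
gen 4: □■□□□
■□■■□
□□□□□
□■□■□
■■□■■
gen 5: □■■□□
■■□□□
□□■□□
□■□■□
■■□■■
gen 6: □■■□■
■■□■■
□□■□■
□■□■□
■■□■■
gen 7: □■■□■
■■□■□
□□■■□
□■□■■
■■□■■
gen 8: □■■□■
■■■■□
□■□□□
□■■■■
■■□■■
gen 9: □■■■□
■■■■■
□■□□□
□■■■■
■■□■■
gen 10: □■■■□
■■■■■
□■□□□
□□■■■
□□■■■
gen 11: □■■■□
■■■■■
□□□□□
■■□■■
□■■■■
gen 12: □□■■□
□□□■■
□■□□□
■■□■■
□■■■■
gen 13: □■■■□
■■■■■
□□□□□
■■□■■
□■■■■
gen 14: □■■■□
■■■■■
□□□□□
■■□□■
□■□□□
gen 15: ■□□■□
■□■■■
□□□□□
■■□□■
□■□□□
gen 16: ■□■■□
■■□□■
□□■□□
■■□□■
□■□□□
gen 17: ■□■■□
■■■□■
□■□■□
■■■□■
□■□□□
gen 18: ■□■■□
■■■□■
□■□■□
■■□□■
□□■■□
gen 19: ■□■■□
■■■□■
□□□■□
□□■□■
□■■■□
gen 20: ■□■■□
■■■□□
□□□□■
□□■□□
□■■■□
gen 21: ■■■■□
□□□□□
□■□□■
□□■□□
□■■■□
gen 22: ■■■■□
□□□□□
□■■□■
□■□■□
□■□■□
gen 23: ■■■■□
□□□□□
■■■□■
■□□■□
■■□■□
gen 24: ■■■■□
□□■□□
■□□■■
■□■■□
■■□■□
gen 25: ■■□■□
□■□■□
■□■■■
■□■■□
■■□■□

15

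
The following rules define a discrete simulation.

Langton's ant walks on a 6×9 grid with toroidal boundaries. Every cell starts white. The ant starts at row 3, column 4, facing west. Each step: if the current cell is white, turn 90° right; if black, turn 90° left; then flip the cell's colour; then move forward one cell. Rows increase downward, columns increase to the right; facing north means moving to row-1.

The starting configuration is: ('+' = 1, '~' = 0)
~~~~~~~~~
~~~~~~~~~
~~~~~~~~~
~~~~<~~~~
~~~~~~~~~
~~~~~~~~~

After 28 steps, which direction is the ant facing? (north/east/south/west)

west

[0] ~~~~~~~~~
~~~~~~~~~
~~~~~~~~~
~~~~<~~~~
~~~~~~~~~
~~~~~~~~~
[1] ~~~~~~~~~
~~~~~~~~~
~~~~^~~~~
~~~~+~~~~
~~~~~~~~~
~~~~~~~~~
[2] ~~~~~~~~~
~~~~~~~~~
~~~~+>~~~
~~~~+~~~~
~~~~~~~~~
~~~~~~~~~
[3] ~~~~~~~~~
~~~~~~~~~
~~~~++~~~
~~~~+v~~~
~~~~~~~~~
~~~~~~~~~
[4] ~~~~~~~~~
~~~~~~~~~
~~~~++~~~
~~~~<+~~~
~~~~~~~~~
~~~~~~~~~
[5] ~~~~~~~~~
~~~~~~~~~
~~~~++~~~
~~~~~+~~~
~~~~v~~~~
~~~~~~~~~
[6] ~~~~~~~~~
~~~~~~~~~
~~~~++~~~
~~~~~+~~~
~~~<+~~~~
~~~~~~~~~
[7] ~~~~~~~~~
~~~~~~~~~
~~~~++~~~
~~~^~+~~~
~~~++~~~~
~~~~~~~~~
[8] ~~~~~~~~~
~~~~~~~~~
~~~~++~~~
~~~+>+~~~
~~~++~~~~
~~~~~~~~~
[9] ~~~~~~~~~
~~~~~~~~~
~~~~++~~~
~~~+++~~~
~~~+v~~~~
~~~~~~~~~
[10] ~~~~~~~~~
~~~~~~~~~
~~~~++~~~
~~~+++~~~
~~~+~>~~~
~~~~~~~~~
[11] ~~~~~~~~~
~~~~~~~~~
~~~~++~~~
~~~+++~~~
~~~+~+~~~
~~~~~v~~~
[12] ~~~~~~~~~
~~~~~~~~~
~~~~++~~~
~~~+++~~~
~~~+~+~~~
~~~~<+~~~
[13] ~~~~~~~~~
~~~~~~~~~
~~~~++~~~
~~~+++~~~
~~~+^+~~~
~~~~++~~~
[14] ~~~~~~~~~
~~~~~~~~~
~~~~++~~~
~~~+++~~~
~~~++>~~~
~~~~++~~~
[15] ~~~~~~~~~
~~~~~~~~~
~~~~++~~~
~~~++^~~~
~~~++~~~~
~~~~++~~~
[16] ~~~~~~~~~
~~~~~~~~~
~~~~++~~~
~~~+<~~~~
~~~++~~~~
~~~~++~~~
[17] ~~~~~~~~~
~~~~~~~~~
~~~~++~~~
~~~+~~~~~
~~~+v~~~~
~~~~++~~~
[18] ~~~~~~~~~
~~~~~~~~~
~~~~++~~~
~~~+~~~~~
~~~+~>~~~
~~~~++~~~
[19] ~~~~~~~~~
~~~~~~~~~
~~~~++~~~
~~~+~~~~~
~~~+~+~~~
~~~~+v~~~
[20] ~~~~~~~~~
~~~~~~~~~
~~~~++~~~
~~~+~~~~~
~~~+~+~~~
~~~~+~>~~
[21] ~~~~~~v~~
~~~~~~~~~
~~~~++~~~
~~~+~~~~~
~~~+~+~~~
~~~~+~+~~
[22] ~~~~~<+~~
~~~~~~~~~
~~~~++~~~
~~~+~~~~~
~~~+~+~~~
~~~~+~+~~
[23] ~~~~~++~~
~~~~~~~~~
~~~~++~~~
~~~+~~~~~
~~~+~+~~~
~~~~+^+~~
[24] ~~~~~++~~
~~~~~~~~~
~~~~++~~~
~~~+~~~~~
~~~+~+~~~
~~~~++>~~
[25] ~~~~~++~~
~~~~~~~~~
~~~~++~~~
~~~+~~~~~
~~~+~+^~~
~~~~++~~~
[26] ~~~~~++~~
~~~~~~~~~
~~~~++~~~
~~~+~~~~~
~~~+~++>~
~~~~++~~~
[27] ~~~~~++~~
~~~~~~~~~
~~~~++~~~
~~~+~~~~~
~~~+~+++~
~~~~++~v~
[28] ~~~~~++~~
~~~~~~~~~
~~~~++~~~
~~~+~~~~~
~~~+~+++~
~~~~++<+~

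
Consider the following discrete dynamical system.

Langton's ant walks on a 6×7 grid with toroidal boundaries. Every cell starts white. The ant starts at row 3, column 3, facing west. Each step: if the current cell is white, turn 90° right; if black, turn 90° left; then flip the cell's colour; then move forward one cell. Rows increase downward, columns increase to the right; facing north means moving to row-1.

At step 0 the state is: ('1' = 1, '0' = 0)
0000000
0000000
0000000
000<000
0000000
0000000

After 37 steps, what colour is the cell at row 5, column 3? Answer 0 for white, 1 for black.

gen 0: 0000000
0000000
0000000
000<000
0000000
0000000
gen 1: 0000000
0000000
000^000
0001000
0000000
0000000
gen 2: 0000000
0000000
0001>00
0001000
0000000
0000000
gen 3: 0000000
0000000
0001100
0001v00
0000000
0000000
gen 4: 0000000
0000000
0001100
000<100
0000000
0000000
gen 5: 0000000
0000000
0001100
0000100
000v000
0000000
gen 6: 0000000
0000000
0001100
0000100
00<1000
0000000
gen 7: 0000000
0000000
0001100
00^0100
0011000
0000000
gen 8: 0000000
0000000
0001100
001>100
0011000
0000000
gen 9: 0000000
0000000
0001100
0011100
001v000
0000000
gen 10: 0000000
0000000
0001100
0011100
0010>00
0000000
gen 11: 0000000
0000000
0001100
0011100
0010100
0000v00
gen 12: 0000000
0000000
0001100
0011100
0010100
000<100
gen 13: 0000000
0000000
0001100
0011100
001^100
0001100
gen 14: 0000000
0000000
0001100
0011100
0011>00
0001100
gen 15: 0000000
0000000
0001100
0011^00
0011000
0001100
gen 16: 0000000
0000000
0001100
001<000
0011000
0001100
gen 17: 0000000
0000000
0001100
0010000
001v000
0001100
gen 18: 0000000
0000000
0001100
0010000
0010>00
0001100
gen 19: 0000000
0000000
0001100
0010000
0010100
0001v00
gen 20: 0000000
0000000
0001100
0010000
0010100
00010>0
gen 21: 00000v0
0000000
0001100
0010000
0010100
0001010
gen 22: 0000<10
0000000
0001100
0010000
0010100
0001010
gen 23: 0000110
0000000
0001100
0010000
0010100
0001^10
gen 24: 0000110
0000000
0001100
0010000
0010100
00011>0
gen 25: 0000110
0000000
0001100
0010000
00101^0
0001100
gen 26: 0000110
0000000
0001100
0010000
001011>
0001100
gen 27: 0000110
0000000
0001100
0010000
0010111
000110v
gen 28: 0000110
0000000
0001100
0010000
0010111
00011<1
gen 29: 0000110
0000000
0001100
0010000
00101^1
0001111
gen 30: 0000110
0000000
0001100
0010000
0010<01
0001111
gen 31: 0000110
0000000
0001100
0010000
0010001
0001v11
gen 32: 0000110
0000000
0001100
0010000
0010001
00010>1
gen 33: 0000110
0000000
0001100
0010000
00100^1
0001001
gen 34: 0000110
0000000
0001100
0010000
001001>
0001001
gen 35: 0000110
0000000
0001100
001000^
0010010
0001001
gen 36: 0000110
0000000
0001100
>010001
0010010
0001001
gen 37: 0000110
0000000
0001100
1010001
v010010
0001001

1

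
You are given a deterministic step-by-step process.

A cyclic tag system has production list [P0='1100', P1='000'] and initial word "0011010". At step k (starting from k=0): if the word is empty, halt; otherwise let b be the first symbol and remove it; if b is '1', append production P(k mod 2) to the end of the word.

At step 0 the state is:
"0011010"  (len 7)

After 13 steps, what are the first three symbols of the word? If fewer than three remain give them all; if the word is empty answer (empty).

000

t=0: "0011010"  (len 7)
t=1: "011010"  (len 6)
t=2: "11010"  (len 5)
t=3: "10101100"  (len 8)
t=4: "0101100000"  (len 10)
t=5: "101100000"  (len 9)
t=6: "01100000000"  (len 11)
t=7: "1100000000"  (len 10)
t=8: "100000000000"  (len 12)
t=9: "000000000001100"  (len 15)
t=10: "00000000001100"  (len 14)
t=11: "0000000001100"  (len 13)
t=12: "000000001100"  (len 12)
t=13: "00000001100"  (len 11)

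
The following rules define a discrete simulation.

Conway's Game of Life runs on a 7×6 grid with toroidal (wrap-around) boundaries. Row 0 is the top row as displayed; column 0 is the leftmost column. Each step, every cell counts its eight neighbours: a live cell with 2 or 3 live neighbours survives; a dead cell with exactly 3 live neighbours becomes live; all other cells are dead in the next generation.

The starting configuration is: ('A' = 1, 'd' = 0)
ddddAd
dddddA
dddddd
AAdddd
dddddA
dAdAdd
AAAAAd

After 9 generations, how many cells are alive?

[0] ddddAd
dddddA
dddddd
AAdddd
dddddA
dAdAdd
AAAAAd
[1] AAAdAd
dddddd
Addddd
Addddd
dAAddd
dAdAdA
AAddAA
[2] ddAAAd
AddddA
dddddd
Addddd
dAAddd
dddAdA
dddddd
[3] dddAAA
dddAAA
AddddA
dAdddd
AAAddd
ddAddd
ddAddd
[4] ddAddA
dddAdd
AddddA
ddAddA
AdAddd
ddAAdd
ddAdAd
[5] ddAdAd
AdddAA
AdddAA
dddddA
ddAddd
ddAddd
dAAdAd
[6] AdAdAd
AAdddd
dddddd
AdddAA
dddddd
ddAddd
dAAddd
[7] AdAAdA
AAdddA
dAdddd
dddddA
dddddA
dAAddd
ddAddd
[8] ddAAAA
ddddAA
dAdddA
Addddd
Addddd
dAAddd
Addddd
[9] AddAdd
ddAddd
ddddAA
AAdddA
Addddd
AAdddd
AdddAA

14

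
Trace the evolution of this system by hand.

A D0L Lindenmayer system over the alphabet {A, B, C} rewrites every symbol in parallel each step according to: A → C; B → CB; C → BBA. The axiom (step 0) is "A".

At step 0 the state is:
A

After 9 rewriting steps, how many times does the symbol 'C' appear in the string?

step 0: A
step 1: C
step 2: BBA
step 3: CBCBC
step 4: BBACBBBACBBBA
step 5: CBCBCBBACBCBCBCBBACBCBCBC
step 6: BBACBBBACBBBACBCBCBBACBBBACBBBACBBBACBCBCBBACBBBACBBBACBBBA
step 7: CBCBCBBACBCBCBCBBACBCBCBCBBACBBBACBBBACBCBCBBACBCBCBCBBACB…BBACBCBCBCBBACBBBACBBBACBCBCBBACBCBCBCBBACBCBCBCBBACBCBCBC  (len 121)
step 8: BBACBBBACBBBACBCBCBBACBBBACBBBACBBBACBCBCBBACBBBACBBBACBBB…BACBBBACBBBACBCBCBBACBBBACBBBACBBBACBCBCBBACBBBACBBBACBBBA  (len 273)
step 9: CBCBCBBACBCBCBCBBACBCBCBCBBACBBBACBBBACBCBCBBACBCBCBCBBACB…BBACBCBCBCBBACBBBACBBBACBCBCBBACBCBCBCBBACBCBCBCBBACBCBCBC  (len 577)

197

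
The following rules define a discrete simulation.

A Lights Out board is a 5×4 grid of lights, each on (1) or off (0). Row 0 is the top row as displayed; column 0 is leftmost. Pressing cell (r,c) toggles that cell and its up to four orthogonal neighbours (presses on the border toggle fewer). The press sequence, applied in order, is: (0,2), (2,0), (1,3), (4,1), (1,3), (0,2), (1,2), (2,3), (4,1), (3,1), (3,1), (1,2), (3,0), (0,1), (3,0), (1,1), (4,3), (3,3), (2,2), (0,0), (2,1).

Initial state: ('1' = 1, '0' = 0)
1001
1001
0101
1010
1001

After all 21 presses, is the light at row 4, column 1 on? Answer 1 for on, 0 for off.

0) 1001
1001
0101
1010
1001
1) 1110
1011
0101
1010
1001
2) 1110
0011
1001
0010
1001
3) 1111
0000
1000
0010
1001
4) 1111
0000
1000
0110
0111
5) 1110
0011
1001
0110
0111
6) 1001
0001
1001
0110
0111
7) 1011
0110
1011
0110
0111
8) 1011
0111
1000
0111
0111
9) 1011
0111
1000
0011
1001
10) 1011
0111
1100
1101
1101
11) 1011
0111
1000
0011
1001
12) 1001
0000
1010
0011
1001
13) 1001
0000
0010
1111
0001
14) 0111
0100
0010
1111
0001
15) 0111
0100
1010
0011
1001
16) 0011
1010
1110
0011
1001
17) 0011
1010
1110
0010
1010
18) 0011
1010
1111
0001
1011
19) 0011
1000
1000
0011
1011
20) 1111
0000
1000
0011
1011
21) 1111
0100
0110
0111
1011

0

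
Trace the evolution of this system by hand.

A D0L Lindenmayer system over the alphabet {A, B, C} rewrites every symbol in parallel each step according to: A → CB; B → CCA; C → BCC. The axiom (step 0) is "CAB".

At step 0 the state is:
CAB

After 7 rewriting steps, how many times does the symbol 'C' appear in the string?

t=0: CAB
t=1: BCCCBCCA
t=2: CCABCCBCCBCCCCABCCBCCCB
t=3: BCCBCCCBCCABCCBCCCCABCCBCCCCABCCBCCBCCBCCCBCCABCCBCCCCABCCBCCBCCCCA
t=4: CCABCCBCCCCABCCBCCBCCCCABCCBCCCBCCABCCBCCCCABCCBCCBCCBCCCB…BCCBCCCCABCCBCCBCCBCCCBCCABCCBCCCCABCCBCCCCABCCBCCBCCBCCCB  (len 195)
t=5: BCCBCCCBCCABCCBCCCCABCCBCCBCCBCCCBCCABCCBCCCCABCCBCCCCABCC…CABCCBCCBCCBCCCBCCABCCBCCCCABCCBCCCCABCCBCCCCABCCBCCBCCCCA  (len 568)
t=6: CCABCCBCCCCABCCBCCBCCCCABCCBCCCBCCABCCBCCCCABCCBCCBCCBCCCB…BCCBCCCCABCCBCCBCCBCCCBCCABCCBCCCCABCCBCCCCABCCBCCBCCBCCCB  (len 1654)
t=7: BCCBCCCBCCABCCBCCCCABCCBCCBCCBCCCBCCABCCBCCCCABCCBCCCCABCC…CABCCBCCBCCBCCCBCCABCCBCCCCABCCBCCCCABCCBCCCCABCCBCCBCCCCA  (len 4817)

3163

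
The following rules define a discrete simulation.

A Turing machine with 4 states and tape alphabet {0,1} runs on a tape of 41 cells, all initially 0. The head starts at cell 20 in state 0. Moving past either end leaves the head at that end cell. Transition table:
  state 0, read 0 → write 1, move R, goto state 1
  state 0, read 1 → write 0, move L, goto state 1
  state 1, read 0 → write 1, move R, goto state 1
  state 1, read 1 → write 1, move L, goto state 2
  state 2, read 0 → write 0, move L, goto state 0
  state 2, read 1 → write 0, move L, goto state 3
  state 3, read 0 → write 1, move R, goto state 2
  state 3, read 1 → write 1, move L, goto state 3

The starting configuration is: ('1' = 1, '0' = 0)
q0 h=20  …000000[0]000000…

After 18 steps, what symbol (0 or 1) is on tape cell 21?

1

[0] q0 h=20  …000000[0]000000…
[1] q1 h=21  …000001[0]000000…
[2] q1 h=22  …000011[0]000000…
[3] q1 h=23  …000111[0]000000…
[4] q1 h=24  …001111[0]000000…
[5] q1 h=25  …011111[0]000000…
[6] q1 h=26  …111111[0]000000…
[7] q1 h=27  …111111[0]000000…
[8] q1 h=28  …111111[0]000000…
[9] q1 h=29  …111111[0]000000…
[10] q1 h=30  …111111[0]000000…
[11] q1 h=31  …111111[0]000000…
[12] q1 h=32  …111111[0]000000…
[13] q1 h=33  …111111[0]000000…
[14] q1 h=34  …111111[0]000000|
[15] q1 h=35  …111111[0]00000|
[16] q1 h=36  …111111[0]0000|
[17] q1 h=37  …111111[0]000|
[18] q1 h=38  …111111[0]00|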